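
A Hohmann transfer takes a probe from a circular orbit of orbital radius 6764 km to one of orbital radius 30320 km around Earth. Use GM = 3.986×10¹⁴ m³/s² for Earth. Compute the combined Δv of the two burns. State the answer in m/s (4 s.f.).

Δv_total ≈ 3576 m/s

r₁ = 6764 km = 6.764×10⁶ m.
r₂ = 30320 km = 3.032×10⁷ m.
Transfer ellipse a_t = (r₁ + r₂)/2 = 1.854×10⁷ m.
At r₁: circular v_c1 = √(μ/r₁) = 7677 m/s; transfer-perigee v_p = √[μ(2/r₁ − 1/a_t)] = 9816 m/s.
Δv₁ = v_p − v_c1 = 2140 m/s.
At r₂: circular v_c2 = √(μ/r₂) = 3626 m/s; transfer-apogee v_a = √[μ(2/r₂ − 1/a_t)] = 2190 m/s.
Δv₂ = v_c2 − v_a = 1436 m/s.
Total Δv = Δv₁ + Δv₂ = 3576 m/s.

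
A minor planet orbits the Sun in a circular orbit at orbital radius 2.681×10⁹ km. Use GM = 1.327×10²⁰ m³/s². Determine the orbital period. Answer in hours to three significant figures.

T ≈ 665000 hours

r = 2.681×10⁹ km = 2.681×10¹² m.
Kepler's third law: T = 2π√(r³/μ) = 2π√((2.681×10¹²)³ / 1.327×10²⁰).
r³/μ = 1.452×10¹⁷ s², so T = 2π × 3.811×10⁸ = 2.394×10⁹ s.
Converting: 2.394×10⁹ s ÷ 3600 = 6.651×10⁵ hours.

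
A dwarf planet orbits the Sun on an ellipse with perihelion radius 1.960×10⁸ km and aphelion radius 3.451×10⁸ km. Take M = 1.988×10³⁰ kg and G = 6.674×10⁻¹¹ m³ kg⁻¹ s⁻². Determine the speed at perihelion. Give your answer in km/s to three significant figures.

v ≈ 29.4 km/s

μ = GM = 6.674×10⁻¹¹ × 1.988×10³⁰ = 1.327×10²⁰ m³/s².
Semi-major axis a = (r_p + r_a)/2 = 2.7055×10⁸ km = 2.706×10¹¹ m.
Vis-viva: v² = μ(2/r − 1/a) = 1.327×10²⁰ × (1.020×10⁻¹¹ − 3.696×10⁻¹²) = 8.635×10⁸ m²/s².
v = 29380 m/s = 29.38 km/s.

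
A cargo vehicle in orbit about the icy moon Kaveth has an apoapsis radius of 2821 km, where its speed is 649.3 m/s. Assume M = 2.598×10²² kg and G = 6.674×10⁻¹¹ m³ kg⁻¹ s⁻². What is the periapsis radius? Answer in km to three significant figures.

periapsis radius ≈ 1470 km

μ = GM = 6.674×10⁻¹¹ × 2.598×10²² = 1.734×10¹² m³/s².
r_a = 2.821×10⁶ m.
Specific energy ε = v²/2 − μ/r = -4.038×10⁵ J/kg, so a = −μ/(2ε) = 2.147×10⁶ m.
The apsides satisfy r_p + r_a = 2a, so the periapsis radius is 2a − r_a = 1.472×10⁶ m = 1472.5 km.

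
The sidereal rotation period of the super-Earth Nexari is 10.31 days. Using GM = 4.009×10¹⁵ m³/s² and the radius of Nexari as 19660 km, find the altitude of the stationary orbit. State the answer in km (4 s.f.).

h_sync ≈ 4.123×10⁵ km

T = 10.31 days = 8.908×10⁵ s.
A synchronous orbit has period T, so by Kepler's third law a = (μT²/4π²)^(1/3).
μT²/4π² = 4.009×10¹⁵ × (8.908×10⁵)² / 39.48 = 8.058×10²⁵ m³.
a = 4.319×10⁸ m = 4.3192×10⁵ km.
Altitude h = a − R = 4.3192×10⁵ − 19660 = 4.1226×10⁵ km.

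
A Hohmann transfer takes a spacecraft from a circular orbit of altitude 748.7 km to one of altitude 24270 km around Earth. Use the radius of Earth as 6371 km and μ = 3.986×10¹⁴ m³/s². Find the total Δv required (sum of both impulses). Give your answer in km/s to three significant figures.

Δv_total ≈ 3.44 km/s

r₁ = 6371 + 748.7 = 7119.7 km = 7.1197×10⁶ m.
r₂ = 6371 + 24270 = 30641 km = 3.0641×10⁷ m.
Transfer ellipse a_t = (r₁ + r₂)/2 = 1.888×10⁷ m.
At r₁: circular v_c1 = √(μ/r₁) = 7482 m/s; transfer-perigee v_p = √[μ(2/r₁ − 1/a_t)] = 9532 m/s.
Δv₁ = v_p − v_c1 = 2050 m/s.
At r₂: circular v_c2 = √(μ/r₂) = 3607 m/s; transfer-apogee v_a = √[μ(2/r₂ − 1/a_t)] = 2215 m/s.
Δv₂ = v_c2 − v_a = 1392 m/s.
Total Δv = Δv₁ + Δv₂ = 3442 m/s = 3.442 km/s.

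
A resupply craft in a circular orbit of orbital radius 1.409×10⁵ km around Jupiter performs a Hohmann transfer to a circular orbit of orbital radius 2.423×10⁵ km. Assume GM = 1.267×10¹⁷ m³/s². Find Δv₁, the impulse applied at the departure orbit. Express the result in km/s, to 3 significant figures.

r₁ = 1.409×10⁵ km = 1.409×10⁸ m.
r₂ = 2.423×10⁵ km = 2.423×10⁸ m.
Transfer ellipse a_t = (r₁ + r₂)/2 = 1.916×10⁸ m.
At r₁: circular v_c1 = √(μ/r₁) = 29990 m/s; transfer-perijove v_p = √[μ(2/r₁ − 1/a_t)] = 33720 m/s.
Δv₁ = v_p − v_c1 = 3735 m/s.
= 3.735 km/s.

Δv ≈ 3.73 km/s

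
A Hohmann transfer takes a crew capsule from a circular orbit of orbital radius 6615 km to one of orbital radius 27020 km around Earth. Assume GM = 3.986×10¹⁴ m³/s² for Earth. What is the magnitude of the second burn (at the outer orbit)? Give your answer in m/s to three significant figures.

r₁ = 6615 km = 6.615×10⁶ m.
r₂ = 27020 km = 2.702×10⁷ m.
Transfer ellipse a_t = (r₁ + r₂)/2 = 1.682×10⁷ m.
At r₁: circular v_c1 = √(μ/r₁) = 7763 m/s; transfer-perigee v_p = √[μ(2/r₁ − 1/a_t)] = 9839 m/s.
At r₂: circular v_c2 = √(μ/r₂) = 3841 m/s; transfer-apogee v_a = √[μ(2/r₂ − 1/a_t)] = 2409 m/s.
Δv₂ = v_c2 − v_a = 1432 m/s.

Δv ≈ 1430 m/s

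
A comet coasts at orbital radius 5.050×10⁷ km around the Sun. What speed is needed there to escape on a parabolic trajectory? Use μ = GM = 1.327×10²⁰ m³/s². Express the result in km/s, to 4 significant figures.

r = 5.050×10⁷ km = 5.050×10¹⁰ m.
Escape speed v_esc = √(2μ/r) = √(2 × 1.327×10²⁰ / 5.050×10¹⁰) = √(5.255×10⁹) = 72490 m/s.
= 72.49 km/s.

v_esc ≈ 72.49 km/s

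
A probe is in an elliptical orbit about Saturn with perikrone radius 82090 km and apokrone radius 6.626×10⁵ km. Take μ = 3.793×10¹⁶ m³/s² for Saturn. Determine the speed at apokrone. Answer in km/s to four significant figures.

Semi-major axis a = (r_p + r_a)/2 = 3.7234×10⁵ km = 3.723×10⁸ m.
Vis-viva: v² = μ(2/r − 1/a) = 3.793×10¹⁶ × (3.018×10⁻⁹ − 2.686×10⁻⁹) = 1.262×10⁷ m²/s².
v = 3553 m/s = 3.553 km/s.

v ≈ 3.553 km/s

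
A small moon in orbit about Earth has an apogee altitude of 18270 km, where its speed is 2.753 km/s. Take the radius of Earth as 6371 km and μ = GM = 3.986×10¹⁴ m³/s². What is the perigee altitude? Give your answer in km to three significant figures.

perigee altitude ≈ 1170 km

r_a = 6371 + 18270 = 24641 km = 2.464×10⁷ m.
Specific energy ε = v²/2 − μ/r = -1.239×10⁷ J/kg, so a = −μ/(2ε) = 1.609×10⁷ m.
The apsides satisfy r_p + r_a = 2a, so the perigee radius is 2a − r_a = 7.538×10⁶ m = 7538.5 km.
Perigee altitude = 7538.5 − 6371 = 1167.5 km.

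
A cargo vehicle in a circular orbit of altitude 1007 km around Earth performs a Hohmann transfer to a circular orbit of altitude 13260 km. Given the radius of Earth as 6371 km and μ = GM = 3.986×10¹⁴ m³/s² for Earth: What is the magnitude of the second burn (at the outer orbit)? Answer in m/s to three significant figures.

r₁ = 6371 + 1007 = 7378.0 km = 7.3780×10⁶ m.
r₂ = 6371 + 13260 = 19631 km = 1.9631×10⁷ m.
Transfer ellipse a_t = (r₁ + r₂)/2 = 1.350×10⁷ m.
At r₁: circular v_c1 = √(μ/r₁) = 7350 m/s; transfer-perigee v_p = √[μ(2/r₁ − 1/a_t)] = 8862 m/s.
At r₂: circular v_c2 = √(μ/r₂) = 4506 m/s; transfer-apogee v_a = √[μ(2/r₂ − 1/a_t)] = 3331 m/s.
Δv₂ = v_c2 − v_a = 1175 m/s.

Δv ≈ 1180 m/s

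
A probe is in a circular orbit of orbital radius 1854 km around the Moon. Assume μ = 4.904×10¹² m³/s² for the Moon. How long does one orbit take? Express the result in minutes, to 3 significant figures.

r = 1854 km = 1.854×10⁶ m.
Kepler's third law: T = 2π√(r³/μ) = 2π√((1.854×10⁶)³ / 4.904×10¹²).
r³/μ = 1.300×10⁶ s², so T = 2π × 1.140×10³ = 7.163×10³ s.
Converting: 7.163×10³ s ÷ 60.00 = 119.4 minutes.

T ≈ 119 minutes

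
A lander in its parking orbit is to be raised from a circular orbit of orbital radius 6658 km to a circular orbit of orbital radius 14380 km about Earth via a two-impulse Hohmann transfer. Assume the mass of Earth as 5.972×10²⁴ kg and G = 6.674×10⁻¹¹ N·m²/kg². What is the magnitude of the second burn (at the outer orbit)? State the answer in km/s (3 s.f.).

Δv ≈ 1.08 km/s

μ = GM = 6.674×10⁻¹¹ × 5.972×10²⁴ = 3.986×10¹⁴ m³/s².
r₁ = 6658 km = 6.658×10⁶ m.
r₂ = 14380 km = 1.438×10⁷ m.
Transfer ellipse a_t = (r₁ + r₂)/2 = 1.052×10⁷ m.
At r₁: circular v_c1 = √(μ/r₁) = 7737 m/s; transfer-perigee v_p = √[μ(2/r₁ − 1/a_t)] = 9046 m/s.
At r₂: circular v_c2 = √(μ/r₂) = 5265 m/s; transfer-apogee v_a = √[μ(2/r₂ − 1/a_t)] = 4188 m/s.
Δv₂ = v_c2 − v_a = 1076 m/s.
= 1.076 km/s.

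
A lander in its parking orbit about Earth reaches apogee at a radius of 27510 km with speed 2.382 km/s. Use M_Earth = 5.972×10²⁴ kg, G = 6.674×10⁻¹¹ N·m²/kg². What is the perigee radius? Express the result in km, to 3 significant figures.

μ = GM = 6.674×10⁻¹¹ × 5.972×10²⁴ = 3.986×10¹⁴ m³/s².
r_a = 2.751×10⁷ m.
Specific energy ε = v²/2 − μ/r = -1.165×10⁷ J/kg, so a = −μ/(2ε) = 1.710×10⁷ m.
The apsides satisfy r_p + r_a = 2a, so the perigee radius is 2a − r_a = 6.698×10⁶ m = 6698.4 km.

perigee radius ≈ 6700 km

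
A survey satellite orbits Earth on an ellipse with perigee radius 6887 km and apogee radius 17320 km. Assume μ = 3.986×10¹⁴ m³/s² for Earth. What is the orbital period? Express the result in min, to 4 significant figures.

T ≈ 220.9 min

Semi-major axis a = (r_p + r_a)/2 = (6887.0 + 17320)/2 = 12104 km = 1.210×10⁷ m.
By Kepler's third law T = 2π√(a³/μ) = 2π × 2.109×10³ = 1.325×10⁴ s.
= 220.9 min.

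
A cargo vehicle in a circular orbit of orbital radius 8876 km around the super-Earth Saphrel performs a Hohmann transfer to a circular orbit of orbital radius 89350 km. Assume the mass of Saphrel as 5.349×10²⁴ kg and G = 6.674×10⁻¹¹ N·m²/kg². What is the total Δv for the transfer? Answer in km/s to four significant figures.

Δv_total ≈ 3.361 km/s

μ = GM = 6.674×10⁻¹¹ × 5.349×10²⁴ = 3.570×10¹⁴ m³/s².
r₁ = 8876 km = 8.876×10⁶ m.
r₂ = 89350 km = 8.935×10⁷ m.
Transfer ellipse a_t = (r₁ + r₂)/2 = 4.911×10⁷ m.
At r₁: circular v_c1 = √(μ/r₁) = 6342 m/s; transfer-periapsis v_p = √[μ(2/r₁ − 1/a_t)] = 8554 m/s.
Δv₁ = v_p − v_c1 = 2212 m/s.
At r₂: circular v_c2 = √(μ/r₂) = 1999 m/s; transfer-apoapsis v_a = √[μ(2/r₂ − 1/a_t)] = 849.8 m/s.
Δv₂ = v_c2 − v_a = 1149 m/s.
Total Δv = Δv₁ + Δv₂ = 3361 m/s = 3.361 km/s.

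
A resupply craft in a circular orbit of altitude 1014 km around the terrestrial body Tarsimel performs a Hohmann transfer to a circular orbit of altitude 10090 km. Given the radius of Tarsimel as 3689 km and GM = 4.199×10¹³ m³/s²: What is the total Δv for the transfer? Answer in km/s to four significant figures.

Δv_total ≈ 1.161 km/s

r₁ = 3689 + 1014 = 4703.0 km = 4.7030×10⁶ m.
r₂ = 3689 + 10090 = 13779 km = 1.3779×10⁷ m.
Transfer ellipse a_t = (r₁ + r₂)/2 = 9.241×10⁶ m.
At r₁: circular v_c1 = √(μ/r₁) = 2988 m/s; transfer-periapsis v_p = √[μ(2/r₁ − 1/a_t)] = 3649 m/s.
Δv₁ = v_p − v_c1 = 660.6 m/s.
At r₂: circular v_c2 = √(μ/r₂) = 1746 m/s; transfer-apoapsis v_a = √[μ(2/r₂ − 1/a_t)] = 1245 m/s.
Δv₂ = v_c2 − v_a = 500.3 m/s.
Total Δv = Δv₁ + Δv₂ = 1161 m/s = 1.161 km/s.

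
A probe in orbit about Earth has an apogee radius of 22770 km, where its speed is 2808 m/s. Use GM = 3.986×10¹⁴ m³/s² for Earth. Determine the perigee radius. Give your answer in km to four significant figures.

perigee radius ≈ 6619 km

r_a = 2.277×10⁷ m.
Specific energy ε = v²/2 − μ/r = -1.356×10⁷ J/kg, so a = −μ/(2ε) = 1.469×10⁷ m.
The apsides satisfy r_p + r_a = 2a, so the perigee radius is 2a − r_a = 6.619×10⁶ m = 6618.7 km.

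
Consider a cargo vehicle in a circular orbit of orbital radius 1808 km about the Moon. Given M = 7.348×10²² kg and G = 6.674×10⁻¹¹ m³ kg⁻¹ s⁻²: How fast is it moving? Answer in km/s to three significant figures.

v ≈ 1.65 km/s

μ = GM = 6.674×10⁻¹¹ × 7.348×10²² = 4.904×10¹² m³/s².
r = 1808 km = 1.808×10⁶ m.
For a circular orbit v = √(μ/r) = √(4.904×10¹² / 1.808×10⁶) = √(2.712×10⁶) = 1647 m/s.
That is 1.647 km/s.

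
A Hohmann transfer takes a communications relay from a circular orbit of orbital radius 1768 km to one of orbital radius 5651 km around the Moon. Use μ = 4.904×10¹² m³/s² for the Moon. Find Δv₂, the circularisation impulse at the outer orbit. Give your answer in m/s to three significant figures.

Δv ≈ 288 m/s

r₁ = 1768 km = 1.768×10⁶ m.
r₂ = 5651 km = 5.651×10⁶ m.
Transfer ellipse a_t = (r₁ + r₂)/2 = 3.710×10⁶ m.
At r₁: circular v_c1 = √(μ/r₁) = 1665 m/s; transfer-perilune v_p = √[μ(2/r₁ − 1/a_t)] = 2056 m/s.
At r₂: circular v_c2 = √(μ/r₂) = 931.6 m/s; transfer-apolune v_a = √[μ(2/r₂ − 1/a_t)] = 643.1 m/s.
Δv₂ = v_c2 − v_a = 288.4 m/s.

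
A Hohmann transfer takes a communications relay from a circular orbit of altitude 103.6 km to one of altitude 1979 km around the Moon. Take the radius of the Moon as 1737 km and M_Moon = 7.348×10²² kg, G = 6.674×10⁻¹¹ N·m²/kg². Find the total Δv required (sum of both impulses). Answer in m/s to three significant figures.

Δv_total ≈ 469 m/s

μ = GM = 6.674×10⁻¹¹ × 7.348×10²² = 4.904×10¹² m³/s².
r₁ = 1737 + 103.6 = 1840.6 km = 1.8406×10⁶ m.
r₂ = 1737 + 1979 = 3716.0 km = 3.7160×10⁶ m.
Transfer ellipse a_t = (r₁ + r₂)/2 = 2.778×10⁶ m.
At r₁: circular v_c1 = √(μ/r₁) = 1632 m/s; transfer-perilune v_p = √[μ(2/r₁ − 1/a_t)] = 1888 m/s.
Δv₁ = v_p − v_c1 = 255.5 m/s.
At r₂: circular v_c2 = √(μ/r₂) = 1149 m/s; transfer-apolune v_a = √[μ(2/r₂ − 1/a_t)] = 935.0 m/s.
Δv₂ = v_c2 − v_a = 213.7 m/s.
Total Δv = Δv₁ + Δv₂ = 469.2 m/s.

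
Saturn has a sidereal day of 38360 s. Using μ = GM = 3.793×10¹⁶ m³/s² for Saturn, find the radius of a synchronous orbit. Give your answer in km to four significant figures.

A synchronous orbit has period T, so by Kepler's third law a = (μT²/4π²)^(1/3).
μT²/4π² = 3.793×10¹⁶ × (3.836×10⁴)² / 39.48 = 1.414×10²⁴ m³.
a = 1.122×10⁸ m = 1.1223×10⁵ km.

r_sync ≈ 1.122×10⁵ km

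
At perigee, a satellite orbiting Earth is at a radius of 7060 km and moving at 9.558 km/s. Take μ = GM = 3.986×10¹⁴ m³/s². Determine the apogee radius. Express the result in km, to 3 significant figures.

r_p = 7.060×10⁶ m.
Specific energy ε = v²/2 − μ/r = -1.078×10⁷ J/kg, so a = −μ/(2ε) = 1.849×10⁷ m.
The apsides satisfy r_p + r_a = 2a, so the apogee radius is 2a − r_p = 2.991×10⁷ m = 29912 km.

apogee radius ≈ 29900 km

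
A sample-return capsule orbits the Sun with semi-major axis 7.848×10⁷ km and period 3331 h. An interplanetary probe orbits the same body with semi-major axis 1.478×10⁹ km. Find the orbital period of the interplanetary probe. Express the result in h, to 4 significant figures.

T₂ ≈ 2.722×10⁵ h

Kepler's third law: T² ∝ a³, so T₂ = T₁ (a₂/a₁)^(3/2).
a₂/a₁ = 18.83, (a₂/a₁)^(3/2) = 81.73.
T₂ = 3331 × 81.73 = 2.722×10⁵ h.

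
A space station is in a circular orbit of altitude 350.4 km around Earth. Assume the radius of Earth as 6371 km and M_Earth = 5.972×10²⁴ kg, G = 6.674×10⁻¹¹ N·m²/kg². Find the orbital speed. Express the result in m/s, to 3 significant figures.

μ = GM = 6.674×10⁻¹¹ × 5.972×10²⁴ = 3.986×10¹⁴ m³/s².
r = 6371 + 350.4 = 6721.4 km = 6.7214×10⁶ m.
For a circular orbit v = √(μ/r) = √(3.986×10¹⁴ / 6.721×10⁶) = √(5.930×10⁷) = 7701 m/s.

v ≈ 7700 m/s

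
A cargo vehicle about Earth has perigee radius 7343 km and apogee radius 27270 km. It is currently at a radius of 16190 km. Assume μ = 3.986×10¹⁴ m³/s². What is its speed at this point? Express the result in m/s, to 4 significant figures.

v ≈ 5119 m/s

Semi-major axis a = (r_p + r_a)/2 = 17306 km = 1.731×10⁷ m.
Vis-viva: v² = μ(2/r − 1/a) = 3.986×10¹⁴ × (1.235×10⁻⁷ − 5.778×10⁻⁸) = 2.621×10⁷ m²/s².
v = 5119 m/s.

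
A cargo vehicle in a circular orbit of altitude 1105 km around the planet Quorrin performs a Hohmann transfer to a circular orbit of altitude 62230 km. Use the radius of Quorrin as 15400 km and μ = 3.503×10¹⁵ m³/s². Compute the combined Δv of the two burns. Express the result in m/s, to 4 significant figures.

Δv_total ≈ 6881 m/s

r₁ = 15400 + 1105 = 16505 km = 1.6505×10⁷ m.
r₂ = 15400 + 62230 = 77630 km = 7.7630×10⁷ m.
Transfer ellipse a_t = (r₁ + r₂)/2 = 4.707×10⁷ m.
At r₁: circular v_c1 = √(μ/r₁) = 14570 m/s; transfer-periapsis v_p = √[μ(2/r₁ − 1/a_t)] = 18710 m/s.
Δv₁ = v_p − v_c1 = 4141 m/s.
At r₂: circular v_c2 = √(μ/r₂) = 6717 m/s; transfer-apoapsis v_a = √[μ(2/r₂ − 1/a_t)] = 3978 m/s.
Δv₂ = v_c2 − v_a = 2740 m/s.
Total Δv = Δv₁ + Δv₂ = 6881 m/s.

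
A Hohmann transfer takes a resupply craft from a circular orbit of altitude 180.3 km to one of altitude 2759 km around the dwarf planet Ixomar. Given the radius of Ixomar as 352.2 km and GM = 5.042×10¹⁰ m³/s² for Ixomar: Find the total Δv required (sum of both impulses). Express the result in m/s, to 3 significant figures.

r₁ = 352.2 + 180.3 = 532.50 km = 5.3250×10⁵ m.
r₂ = 352.2 + 2759 = 3111.2 km = 3.1112×10⁶ m.
Transfer ellipse a_t = (r₁ + r₂)/2 = 1.822×10⁶ m.
At r₁: circular v_c1 = √(μ/r₁) = 307.7 m/s; transfer-periapsis v_p = √[μ(2/r₁ − 1/a_t)] = 402.1 m/s.
Δv₁ = v_p − v_c1 = 94.40 m/s.
At r₂: circular v_c2 = √(μ/r₂) = 127.3 m/s; transfer-apoapsis v_a = √[μ(2/r₂ − 1/a_t)] = 68.82 m/s.
Δv₂ = v_c2 − v_a = 58.48 m/s.
Total Δv = Δv₁ + Δv₂ = 152.9 m/s.

Δv_total ≈ 153 m/s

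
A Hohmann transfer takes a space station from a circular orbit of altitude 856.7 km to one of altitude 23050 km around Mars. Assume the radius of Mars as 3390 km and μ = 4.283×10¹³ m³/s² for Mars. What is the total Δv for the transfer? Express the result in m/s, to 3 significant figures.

r₁ = 3390 + 856.7 = 4246.7 km = 4.2467×10⁶ m.
r₂ = 3390 + 23050 = 26440 km = 2.6440×10⁷ m.
Transfer ellipse a_t = (r₁ + r₂)/2 = 1.534×10⁷ m.
At r₁: circular v_c1 = √(μ/r₁) = 3176 m/s; transfer-periapsis v_p = √[μ(2/r₁ − 1/a_t)] = 4169 m/s.
Δv₁ = v_p − v_c1 = 993.1 m/s.
At r₂: circular v_c2 = √(μ/r₂) = 1273 m/s; transfer-apoapsis v_a = √[μ(2/r₂ − 1/a_t)] = 669.6 m/s.
Δv₂ = v_c2 − v_a = 603.2 m/s.
Total Δv = Δv₁ + Δv₂ = 1596 m/s.

Δv_total ≈ 1600 m/s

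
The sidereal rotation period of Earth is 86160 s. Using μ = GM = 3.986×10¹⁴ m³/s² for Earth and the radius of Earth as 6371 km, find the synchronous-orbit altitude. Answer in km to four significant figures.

A synchronous orbit has period T, so by Kepler's third law a = (μT²/4π²)^(1/3).
μT²/4π² = 3.986×10¹⁴ × (8.616×10⁴)² / 39.48 = 7.495×10²² m³.
a = 4.216×10⁷ m = 42163 km.
Altitude h = a − R = 42163 − 6371 = 35792 km.

h_sync ≈ 35790 km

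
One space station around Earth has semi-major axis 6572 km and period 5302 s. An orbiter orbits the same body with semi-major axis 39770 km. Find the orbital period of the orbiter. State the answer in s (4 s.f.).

T₂ ≈ 78930 s

Kepler's third law: T² ∝ a³, so T₂ = T₁ (a₂/a₁)^(3/2).
a₂/a₁ = 6.051, (a₂/a₁)^(3/2) = 14.89.
T₂ = 5302 × 14.89 = 78930 s.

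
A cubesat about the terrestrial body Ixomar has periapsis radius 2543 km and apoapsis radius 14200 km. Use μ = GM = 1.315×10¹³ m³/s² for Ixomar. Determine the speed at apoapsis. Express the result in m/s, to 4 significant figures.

v ≈ 530.4 m/s

Semi-major axis a = (r_p + r_a)/2 = 8371.5 km = 8.372×10⁶ m.
Vis-viva: v² = μ(2/r − 1/a) = 1.315×10¹³ × (1.408×10⁻⁷ − 1.195×10⁻⁷) = 2.813×10⁵ m²/s².
v = 530.4 m/s.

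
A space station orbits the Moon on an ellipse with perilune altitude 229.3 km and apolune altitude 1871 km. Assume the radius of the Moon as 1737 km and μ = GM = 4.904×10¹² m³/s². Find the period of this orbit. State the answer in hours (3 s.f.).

r_p = 1737 + 229.3 = 1966.3 km = 1.9663×10⁶ m.
r_a = 1737 + 1871 = 3608.0 km = 3.6080×10⁶ m.
Semi-major axis a = (r_p + r_a)/2 = (1966.3 + 3608.0)/2 = 2787.2 km = 2.787×10⁶ m.
By Kepler's third law T = 2π√(a³/μ) = 2π × 2.101×10³ = 1.320×10⁴ s.
= 3.667 hours.

T ≈ 3.67 hours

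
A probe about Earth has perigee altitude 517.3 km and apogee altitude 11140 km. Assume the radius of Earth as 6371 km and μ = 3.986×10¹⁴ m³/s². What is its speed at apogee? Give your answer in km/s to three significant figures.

v ≈ 3.59 km/s

r_p = 6371 + 517.3 = 6888.3 km = 6.8883×10⁶ m.
r_a = 6371 + 11140 = 17511 km = 1.7511×10⁷ m.
Semi-major axis a = (r_p + r_a)/2 = 12200 km = 1.220×10⁷ m.
Vis-viva: v² = μ(2/r − 1/a) = 3.986×10¹⁴ × (1.142×10⁻⁷ − 8.197×10⁻⁸) = 1.285×10⁷ m²/s².
v = 3585 m/s = 3.585 km/s.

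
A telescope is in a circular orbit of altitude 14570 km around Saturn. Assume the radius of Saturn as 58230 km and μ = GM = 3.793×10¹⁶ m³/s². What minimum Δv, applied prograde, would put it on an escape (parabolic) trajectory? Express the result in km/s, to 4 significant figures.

Δv ≈ 9.455 km/s

r = 58230 + 14570 = 72800 km = 7.2800×10⁷ m.
Circular speed v_c = √(μ/r) = 22830 m/s.
Escape speed v_esc = √(2μ/r) = √2 × v_c = 32280 m/s.
Δv = v_esc − v_c = 9455 m/s = 9.455 km/s.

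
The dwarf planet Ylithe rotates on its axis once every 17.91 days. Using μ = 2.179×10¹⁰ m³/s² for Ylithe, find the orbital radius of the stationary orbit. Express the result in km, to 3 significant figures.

r_sync ≈ 11000 km

T = 17.91 days = 1.547×10⁶ s.
A synchronous orbit has period T, so by Kepler's third law a = (μT²/4π²)^(1/3).
μT²/4π² = 2.179×10¹⁰ × (1.547×10⁶)² / 39.48 = 1.322×10²¹ m³.
a = 1.097×10⁷ m = 10974 km.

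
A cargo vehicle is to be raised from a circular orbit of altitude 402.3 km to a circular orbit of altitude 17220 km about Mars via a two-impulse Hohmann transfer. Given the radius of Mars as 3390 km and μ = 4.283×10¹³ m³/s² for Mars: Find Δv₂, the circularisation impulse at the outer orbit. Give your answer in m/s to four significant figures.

r₁ = 3390 + 402.3 = 3792.3 km = 3.7923×10⁶ m.
r₂ = 3390 + 17220 = 20610 km = 2.0610×10⁷ m.
Transfer ellipse a_t = (r₁ + r₂)/2 = 1.220×10⁷ m.
At r₁: circular v_c1 = √(μ/r₁) = 3361 m/s; transfer-periapsis v_p = √[μ(2/r₁ − 1/a_t)] = 4368 m/s.
At r₂: circular v_c2 = √(μ/r₂) = 1442 m/s; transfer-apoapsis v_a = √[μ(2/r₂ − 1/a_t)] = 803.7 m/s.
Δv₂ = v_c2 − v_a = 637.9 m/s.

Δv ≈ 637.9 m/s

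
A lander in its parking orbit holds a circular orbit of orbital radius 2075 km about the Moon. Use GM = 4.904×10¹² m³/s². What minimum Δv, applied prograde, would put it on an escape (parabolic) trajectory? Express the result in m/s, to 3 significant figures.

r = 2075 km = 2.075×10⁶ m.
Circular speed v_c = √(μ/r) = 1537 m/s.
Escape speed v_esc = √(2μ/r) = √2 × v_c = 2174 m/s.
Δv = v_esc − v_c = 636.8 m/s.

Δv ≈ 637 m/s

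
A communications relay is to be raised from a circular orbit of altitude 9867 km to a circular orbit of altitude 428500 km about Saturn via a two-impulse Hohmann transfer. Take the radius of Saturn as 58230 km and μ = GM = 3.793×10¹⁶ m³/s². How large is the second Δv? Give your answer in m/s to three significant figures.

Δv ≈ 4450 m/s

r₁ = 58230 + 9867 = 68097 km = 6.8097×10⁷ m.
r₂ = 58230 + 428500 = 486730 km = 4.8673×10⁸ m.
Transfer ellipse a_t = (r₁ + r₂)/2 = 2.774×10⁸ m.
At r₁: circular v_c1 = √(μ/r₁) = 23600 m/s; transfer-perikrone v_p = √[μ(2/r₁ − 1/a_t)] = 31260 m/s.
At r₂: circular v_c2 = √(μ/r₂) = 8828 m/s; transfer-apokrone v_a = √[μ(2/r₂ − 1/a_t)] = 4374 m/s.
Δv₂ = v_c2 − v_a = 4454 m/s.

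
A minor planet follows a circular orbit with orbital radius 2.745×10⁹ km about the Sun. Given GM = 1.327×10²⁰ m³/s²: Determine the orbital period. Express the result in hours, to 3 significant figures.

r = 2.745×10⁹ km = 2.745×10¹² m.
Kepler's third law: T = 2π√(r³/μ) = 2π√((2.745×10¹²)³ / 1.327×10²⁰).
r³/μ = 1.559×10¹⁷ s², so T = 2π × 3.948×10⁸ = 2.481×10⁹ s.
Converting: 2.481×10⁹ s ÷ 3600 = 6.891×10⁵ hours.

T ≈ 689000 hours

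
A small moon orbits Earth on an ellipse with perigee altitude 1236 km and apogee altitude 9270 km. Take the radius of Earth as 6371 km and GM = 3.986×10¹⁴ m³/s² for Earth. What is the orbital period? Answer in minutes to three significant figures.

r_p = 6371 + 1236 = 7607.0 km = 7.6070×10⁶ m.
r_a = 6371 + 9270 = 15641 km = 1.5641×10⁷ m.
Semi-major axis a = (r_p + r_a)/2 = (7607.0 + 15641)/2 = 11624 km = 1.162×10⁷ m.
By Kepler's third law T = 2π√(a³/μ) = 2π × 1.985×10³ = 1.247×10⁴ s.
= 207.9 minutes.

T ≈ 208 minutes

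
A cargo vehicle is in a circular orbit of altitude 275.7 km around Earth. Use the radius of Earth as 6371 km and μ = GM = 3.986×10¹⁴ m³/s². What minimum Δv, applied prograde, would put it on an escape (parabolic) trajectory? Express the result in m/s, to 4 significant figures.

r = 6371 + 275.7 = 6646.7 km = 6.6467×10⁶ m.
Circular speed v_c = √(μ/r) = 7744 m/s.
Escape speed v_esc = √(2μ/r) = √2 × v_c = 10950 m/s.
Δv = v_esc − v_c = 3208 m/s.

Δv ≈ 3208 m/s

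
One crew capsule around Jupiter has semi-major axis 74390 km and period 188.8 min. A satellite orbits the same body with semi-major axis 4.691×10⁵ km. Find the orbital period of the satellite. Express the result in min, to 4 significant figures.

T₂ ≈ 2990 min

Kepler's third law: T² ∝ a³, so T₂ = T₁ (a₂/a₁)^(3/2).
a₂/a₁ = 6.306, (a₂/a₁)^(3/2) = 15.84.
T₂ = 188.8 × 15.84 = 2990 min.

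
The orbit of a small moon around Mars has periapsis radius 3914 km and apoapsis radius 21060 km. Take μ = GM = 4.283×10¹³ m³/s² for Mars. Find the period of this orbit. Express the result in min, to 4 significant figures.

T ≈ 706.1 min

Semi-major axis a = (r_p + r_a)/2 = (3914.0 + 21060)/2 = 12487 km = 1.249×10⁷ m.
By Kepler's third law T = 2π√(a³/μ) = 2π × 6.742×10³ = 4.236×10⁴ s.
= 706.1 min.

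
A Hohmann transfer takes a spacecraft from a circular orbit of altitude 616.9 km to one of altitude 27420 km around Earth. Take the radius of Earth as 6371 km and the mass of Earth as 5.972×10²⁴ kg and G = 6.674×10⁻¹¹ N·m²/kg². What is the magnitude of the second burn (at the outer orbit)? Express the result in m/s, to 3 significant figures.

Δv ≈ 1420 m/s

μ = GM = 6.674×10⁻¹¹ × 5.972×10²⁴ = 3.986×10¹⁴ m³/s².
r₁ = 6371 + 616.9 = 6987.9 km = 6.9879×10⁶ m.
r₂ = 6371 + 27420 = 33791 km = 3.3791×10⁷ m.
Transfer ellipse a_t = (r₁ + r₂)/2 = 2.039×10⁷ m.
At r₁: circular v_c1 = √(μ/r₁) = 7552 m/s; transfer-perigee v_p = √[μ(2/r₁ − 1/a_t)] = 9722 m/s.
At r₂: circular v_c2 = √(μ/r₂) = 3434 m/s; transfer-apogee v_a = √[μ(2/r₂ − 1/a_t)] = 2011 m/s.
Δv₂ = v_c2 − v_a = 1424 m/s.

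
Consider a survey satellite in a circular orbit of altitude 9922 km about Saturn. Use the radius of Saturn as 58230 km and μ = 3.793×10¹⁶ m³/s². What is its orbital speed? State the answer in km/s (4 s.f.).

v ≈ 23.59 km/s

r = 58230 + 9922 = 68152 km = 6.8152×10⁷ m.
For a circular orbit v = √(μ/r) = √(3.793×10¹⁶ / 6.815×10⁷) = √(5.566×10⁸) = 23590 m/s.
That is 23.59 km/s.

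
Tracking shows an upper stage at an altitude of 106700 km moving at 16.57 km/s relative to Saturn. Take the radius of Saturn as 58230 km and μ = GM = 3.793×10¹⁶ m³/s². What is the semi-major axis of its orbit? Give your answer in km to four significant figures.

a ≈ 2.046×10⁵ km

r = 58230 + 106700 = 1.6493×10⁵ km = 1.649×10⁸ m.
Vis-viva rearranged: 1/a = 2/r − v²/μ = 1.213×10⁻⁸ − 7.239×10⁻⁹ = 4.888×10⁻⁹ m⁻¹.
a = 2.046×10⁸ m = 2.0460×10⁵ km.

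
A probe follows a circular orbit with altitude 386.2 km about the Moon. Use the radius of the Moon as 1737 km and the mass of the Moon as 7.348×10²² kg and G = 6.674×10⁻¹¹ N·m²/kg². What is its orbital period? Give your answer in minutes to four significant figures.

μ = GM = 6.674×10⁻¹¹ × 7.348×10²² = 4.904×10¹² m³/s².
r = 1737 + 386.2 = 2123.2 km = 2.1232×10⁶ m.
Kepler's third law: T = 2π√(r³/μ) = 2π√((2.123×10⁶)³ / 4.904×10¹²).
r³/μ = 1.952×10⁶ s², so T = 2π × 1.397×10³ = 8.778×10³ s.
Converting: 8.778×10³ s ÷ 60.00 = 146.3 minutes.

T ≈ 146.3 minutes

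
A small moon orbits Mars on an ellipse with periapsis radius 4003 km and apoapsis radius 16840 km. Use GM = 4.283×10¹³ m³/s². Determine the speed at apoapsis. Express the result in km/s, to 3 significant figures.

Semi-major axis a = (r_p + r_a)/2 = 10422 km = 1.042×10⁷ m.
Vis-viva: v² = μ(2/r − 1/a) = 4.283×10¹³ × (1.188×10⁻⁷ − 9.596×10⁻⁸) = 9.769×10⁵ m²/s².
v = 988.4 m/s = 0.9884 km/s.

v ≈ 0.988 km/s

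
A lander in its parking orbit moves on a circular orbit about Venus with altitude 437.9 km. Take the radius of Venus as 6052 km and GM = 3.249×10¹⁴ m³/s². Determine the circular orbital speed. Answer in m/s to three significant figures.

v ≈ 7080 m/s

r = 6052 + 437.9 = 6489.9 km = 6.4899×10⁶ m.
For a circular orbit v = √(μ/r) = √(3.249×10¹⁴ / 6.490×10⁶) = √(5.006×10⁷) = 7075 m/s.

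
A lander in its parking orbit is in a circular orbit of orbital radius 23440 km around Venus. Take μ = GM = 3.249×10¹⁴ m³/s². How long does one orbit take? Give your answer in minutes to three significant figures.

r = 23440 km = 2.344×10⁷ m.
Kepler's third law: T = 2π√(r³/μ) = 2π√((2.344×10⁷)³ / 3.249×10¹⁴).
r³/μ = 3.964×10⁷ s², so T = 2π × 6.296×10³ = 3.956×10⁴ s.
Converting: 3.956×10⁴ s ÷ 60.00 = 659.3 minutes.

T ≈ 659 minutes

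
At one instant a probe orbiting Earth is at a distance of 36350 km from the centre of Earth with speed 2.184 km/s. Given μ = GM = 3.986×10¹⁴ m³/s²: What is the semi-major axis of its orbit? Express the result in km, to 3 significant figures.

a ≈ 23200 km

r = 3.635×10⁷ m.
Specific orbital energy ε = v²/2 − μ/r = (2184)²/2 − 3.986×10¹⁴/3.635×10⁷ = -8.581×10⁶ J/kg.
Since ε = −μ/(2a), a = −μ/(2ε) = 2.323×10⁷ m = 23227 km.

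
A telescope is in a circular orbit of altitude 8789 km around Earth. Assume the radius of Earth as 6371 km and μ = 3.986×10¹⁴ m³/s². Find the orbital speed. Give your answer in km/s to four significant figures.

v ≈ 5.128 km/s

r = 6371 + 8789 = 15160 km = 1.5160×10⁷ m.
For a circular orbit v = √(μ/r) = √(3.986×10¹⁴ / 1.516×10⁷) = √(2.629×10⁷) = 5128 m/s.
That is 5.128 km/s.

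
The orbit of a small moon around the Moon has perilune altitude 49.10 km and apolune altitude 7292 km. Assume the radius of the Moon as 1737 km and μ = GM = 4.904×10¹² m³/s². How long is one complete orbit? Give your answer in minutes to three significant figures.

r_p = 1737 + 49.10 = 1786.1 km = 1.7861×10⁶ m.
r_a = 1737 + 7292 = 9029.0 km = 9.0290×10⁶ m.
Semi-major axis a = (r_p + r_a)/2 = (1786.1 + 9029.0)/2 = 5407.6 km = 5.408×10⁶ m.
By Kepler's third law T = 2π√(a³/μ) = 2π × 5.678×10³ = 3.568×10⁴ s.
= 594.6 minutes.

T ≈ 595 minutes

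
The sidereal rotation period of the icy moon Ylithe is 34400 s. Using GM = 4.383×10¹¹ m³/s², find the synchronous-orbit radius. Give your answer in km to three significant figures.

r_sync ≈ 2360 km

A synchronous orbit has period T, so by Kepler's third law a = (μT²/4π²)^(1/3).
μT²/4π² = 4.383×10¹¹ × (3.440×10⁴)² / 39.48 = 1.314×10¹⁹ m³.
a = 2.360×10⁶ m = 2359.6 km.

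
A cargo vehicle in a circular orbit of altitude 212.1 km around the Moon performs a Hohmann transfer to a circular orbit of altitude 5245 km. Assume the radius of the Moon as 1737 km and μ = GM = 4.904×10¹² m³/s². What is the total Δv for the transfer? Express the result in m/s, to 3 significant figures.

Δv_total ≈ 682 m/s

r₁ = 1737 + 212.1 = 1949.1 km = 1.9491×10⁶ m.
r₂ = 1737 + 5245 = 6982.0 km = 6.9820×10⁶ m.
Transfer ellipse a_t = (r₁ + r₂)/2 = 4.466×10⁶ m.
At r₁: circular v_c1 = √(μ/r₁) = 1586 m/s; transfer-perilune v_p = √[μ(2/r₁ − 1/a_t)] = 1983 m/s.
Δv₁ = v_p − v_c1 = 397.2 m/s.
At r₂: circular v_c2 = √(μ/r₂) = 838.1 m/s; transfer-apolune v_a = √[μ(2/r₂ − 1/a_t)] = 553.7 m/s.
Δv₂ = v_c2 − v_a = 284.4 m/s.
Total Δv = Δv₁ + Δv₂ = 681.6 m/s.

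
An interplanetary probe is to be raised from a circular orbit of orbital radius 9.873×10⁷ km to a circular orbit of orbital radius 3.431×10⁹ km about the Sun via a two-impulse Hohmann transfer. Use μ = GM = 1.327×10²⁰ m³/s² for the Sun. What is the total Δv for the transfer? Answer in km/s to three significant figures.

r₁ = 9.873×10⁷ km = 9.873×10¹⁰ m.
r₂ = 3.431×10⁹ km = 3.431×10¹² m.
Transfer ellipse a_t = (r₁ + r₂)/2 = 1.765×10¹² m.
At r₁: circular v_c1 = √(μ/r₁) = 36660 m/s; transfer-perihelion v_p = √[μ(2/r₁ − 1/a_t)] = 51120 m/s.
Δv₁ = v_p − v_c1 = 14460 m/s.
At r₂: circular v_c2 = √(μ/r₂) = 6219 m/s; transfer-aphelion v_a = √[μ(2/r₂ − 1/a_t)] = 1471 m/s.
Δv₂ = v_c2 − v_a = 4748 m/s.
Total Δv = Δv₁ + Δv₂ = 19200 m/s = 19.20 km/s.

Δv_total ≈ 19.2 km/s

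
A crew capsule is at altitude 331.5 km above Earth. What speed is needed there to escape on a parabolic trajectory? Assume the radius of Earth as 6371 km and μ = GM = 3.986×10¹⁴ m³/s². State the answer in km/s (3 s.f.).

v_esc ≈ 10.9 km/s

r = 6371 + 331.5 = 6702.5 km = 6.7025×10⁶ m.
Escape speed v_esc = √(2μ/r) = √(2 × 3.986×10¹⁴ / 6.702×10⁶) = √(1.189×10⁸) = 10910 m/s.
= 10.91 km/s.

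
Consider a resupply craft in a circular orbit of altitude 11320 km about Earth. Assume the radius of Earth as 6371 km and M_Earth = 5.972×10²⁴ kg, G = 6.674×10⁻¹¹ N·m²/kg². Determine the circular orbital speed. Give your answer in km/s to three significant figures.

v ≈ 4.75 km/s

μ = GM = 6.674×10⁻¹¹ × 5.972×10²⁴ = 3.986×10¹⁴ m³/s².
r = 6371 + 11320 = 17691 km = 1.7691×10⁷ m.
For a circular orbit v = √(μ/r) = √(3.986×10¹⁴ / 1.769×10⁷) = √(2.253×10⁷) = 4747 m/s.
That is 4.747 km/s.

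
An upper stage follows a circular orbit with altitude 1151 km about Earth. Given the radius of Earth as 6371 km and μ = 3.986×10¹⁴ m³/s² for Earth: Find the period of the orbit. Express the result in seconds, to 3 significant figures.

T ≈ 6490 seconds

r = 6371 + 1151 = 7522.0 km = 7.5220×10⁶ m.
Kepler's third law: T = 2π√(r³/μ) = 2π√((7.522×10⁶)³ / 3.986×10¹⁴).
r³/μ = 1.068×10⁶ s², so T = 2π × 1.033×10³ = 6.492×10³ s.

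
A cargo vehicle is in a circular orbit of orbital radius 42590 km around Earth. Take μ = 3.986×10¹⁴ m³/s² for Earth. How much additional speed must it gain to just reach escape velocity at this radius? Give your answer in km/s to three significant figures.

Δv ≈ 1.27 km/s

r = 42590 km = 4.259×10⁷ m.
Circular speed v_c = √(μ/r) = 3059 m/s.
Escape speed v_esc = √(2μ/r) = √2 × v_c = 4326 m/s.
Δv = v_esc − v_c = 1267 m/s = 1.267 km/s.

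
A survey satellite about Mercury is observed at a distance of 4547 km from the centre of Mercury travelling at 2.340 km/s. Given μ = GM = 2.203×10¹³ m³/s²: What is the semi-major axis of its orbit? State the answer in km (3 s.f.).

r = 4.547×10⁶ m.
Specific orbital energy ε = v²/2 − μ/r = (2340)²/2 − 2.203×10¹³/4.547×10⁶ = -2.107×10⁶ J/kg.
Since ε = −μ/(2a), a = −μ/(2ε) = 5.227×10⁶ m = 5227.4 km.

a ≈ 5230 km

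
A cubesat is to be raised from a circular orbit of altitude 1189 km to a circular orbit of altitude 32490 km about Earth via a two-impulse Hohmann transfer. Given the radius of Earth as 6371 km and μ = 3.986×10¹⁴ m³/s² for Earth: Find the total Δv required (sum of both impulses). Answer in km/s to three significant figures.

r₁ = 6371 + 1189 = 7560.0 km = 7.5600×10⁶ m.
r₂ = 6371 + 32490 = 38861 km = 3.8861×10⁷ m.
Transfer ellipse a_t = (r₁ + r₂)/2 = 2.321×10⁷ m.
At r₁: circular v_c1 = √(μ/r₁) = 7261 m/s; transfer-perigee v_p = √[μ(2/r₁ − 1/a_t)] = 9396 m/s.
Δv₁ = v_p − v_c1 = 2134 m/s.
At r₂: circular v_c2 = √(μ/r₂) = 3203 m/s; transfer-apogee v_a = √[μ(2/r₂ − 1/a_t)] = 1828 m/s.
Δv₂ = v_c2 − v_a = 1375 m/s.
Total Δv = Δv₁ + Δv₂ = 3509 m/s = 3.509 km/s.

Δv_total ≈ 3.51 km/s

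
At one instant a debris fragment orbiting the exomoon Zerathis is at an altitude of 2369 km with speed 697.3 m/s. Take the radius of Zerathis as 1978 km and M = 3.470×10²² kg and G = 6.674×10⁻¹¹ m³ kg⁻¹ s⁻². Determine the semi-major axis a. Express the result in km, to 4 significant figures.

a ≈ 3998 km

μ = GM = 6.674×10⁻¹¹ × 3.470×10²² = 2.316×10¹² m³/s².
r = 1978 + 2369 = 4347.0 km = 4.347×10⁶ m.
Specific orbital energy ε = v²/2 − μ/r = (697.3)²/2 − 2.316×10¹²/4.347×10⁶ = -2.896×10⁵ J/kg.
Since ε = −μ/(2a), a = −μ/(2ε) = 3.998×10⁶ m = 3997.9 km.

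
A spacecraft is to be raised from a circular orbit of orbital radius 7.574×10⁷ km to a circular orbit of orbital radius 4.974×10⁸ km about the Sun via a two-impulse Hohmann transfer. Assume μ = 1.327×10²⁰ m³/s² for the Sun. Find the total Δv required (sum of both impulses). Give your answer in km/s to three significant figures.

Δv_total ≈ 21.2 km/s

r₁ = 7.574×10⁷ km = 7.574×10¹⁰ m.
r₂ = 4.974×10⁸ km = 4.974×10¹¹ m.
Transfer ellipse a_t = (r₁ + r₂)/2 = 2.866×10¹¹ m.
At r₁: circular v_c1 = √(μ/r₁) = 41860 m/s; transfer-perihelion v_p = √[μ(2/r₁ − 1/a_t)] = 55150 m/s.
Δv₁ = v_p − v_c1 = 13290 m/s.
At r₂: circular v_c2 = √(μ/r₂) = 16330 m/s; transfer-aphelion v_a = √[μ(2/r₂ − 1/a_t)] = 8397 m/s.
Δv₂ = v_c2 − v_a = 7937 m/s.
Total Δv = Δv₁ + Δv₂ = 21220 m/s = 21.22 km/s.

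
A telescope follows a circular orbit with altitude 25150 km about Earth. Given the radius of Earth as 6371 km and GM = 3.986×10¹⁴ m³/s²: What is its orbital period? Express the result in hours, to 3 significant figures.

r = 6371 + 25150 = 31521 km = 3.1521×10⁷ m.
Kepler's third law: T = 2π√(r³/μ) = 2π√((3.152×10⁷)³ / 3.986×10¹⁴).
r³/μ = 7.857×10⁷ s², so T = 2π × 8.864×10³ = 5.569×10⁴ s.
Converting: 5.569×10⁴ s ÷ 3600 = 15.47 hours.

T ≈ 15.5 hours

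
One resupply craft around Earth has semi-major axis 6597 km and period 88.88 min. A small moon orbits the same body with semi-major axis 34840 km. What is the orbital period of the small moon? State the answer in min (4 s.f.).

Kepler's third law: T² ∝ a³, so T₂ = T₁ (a₂/a₁)^(3/2).
a₂/a₁ = 5.281, (a₂/a₁)^(3/2) = 12.14.
T₂ = 88.88 × 12.14 = 1079 min.

T₂ ≈ 1079 min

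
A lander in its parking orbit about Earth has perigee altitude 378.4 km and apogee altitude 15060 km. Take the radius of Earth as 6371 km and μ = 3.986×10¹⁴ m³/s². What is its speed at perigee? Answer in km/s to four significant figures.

r_p = 6371 + 378.4 = 6749.4 km = 6.7494×10⁶ m.
r_a = 6371 + 15060 = 21431 km = 2.1431×10⁷ m.
Semi-major axis a = (r_p + r_a)/2 = 14090 km = 1.409×10⁷ m.
Vis-viva: v² = μ(2/r − 1/a) = 3.986×10¹⁴ × (2.963×10⁻⁷ − 7.097×10⁻⁸) = 8.983×10⁷ m²/s².
v = 9478 m/s = 9.478 km/s.

v ≈ 9.478 km/s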